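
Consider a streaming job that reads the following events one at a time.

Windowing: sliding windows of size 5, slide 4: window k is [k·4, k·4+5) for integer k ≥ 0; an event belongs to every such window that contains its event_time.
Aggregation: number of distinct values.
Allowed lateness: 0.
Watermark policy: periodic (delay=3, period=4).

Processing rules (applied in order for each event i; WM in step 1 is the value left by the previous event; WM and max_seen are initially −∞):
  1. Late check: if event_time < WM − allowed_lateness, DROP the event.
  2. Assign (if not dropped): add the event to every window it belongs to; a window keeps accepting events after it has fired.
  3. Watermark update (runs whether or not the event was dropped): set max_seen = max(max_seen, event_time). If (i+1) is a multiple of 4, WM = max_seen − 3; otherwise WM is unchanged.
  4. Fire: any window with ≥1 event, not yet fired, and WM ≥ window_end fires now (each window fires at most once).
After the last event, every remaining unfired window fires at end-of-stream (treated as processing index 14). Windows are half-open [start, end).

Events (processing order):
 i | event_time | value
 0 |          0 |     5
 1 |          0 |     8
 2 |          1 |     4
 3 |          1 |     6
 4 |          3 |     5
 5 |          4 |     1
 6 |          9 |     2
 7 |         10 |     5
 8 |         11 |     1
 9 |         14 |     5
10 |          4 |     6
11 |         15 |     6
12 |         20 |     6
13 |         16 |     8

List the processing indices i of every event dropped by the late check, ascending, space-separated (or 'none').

i=0 t=0 v=5: → [0,5); WM=−∞
i=1 t=0 v=8: → [0,5); WM=−∞
i=2 t=1 v=4: → [0,5); WM=−∞
i=3 t=1 v=6: → [0,5); WM=-2
i=4 t=3 v=5: → [0,5); WM=-2
i=5 t=4 v=1: → [4,9),[0,5); WM=-2
i=6 t=9 v=2: → [8,13); WM=-2
i=7 t=10 v=5: → [8,13); WM=7; [0,5) fires=5
i=8 t=11 v=1: → [8,13); WM=7
i=9 t=14 v=5: → [12,17); WM=7
i=10 t=4 v=6: DROP (t<7-0); WM=7
i=11 t=15 v=6: → [12,17); WM=12; [4,9) fires=1
i=12 t=20 v=6: → [20,25),[16,21); WM=12
i=13 t=16 v=8: → [16,21),[12,17); WM=12

10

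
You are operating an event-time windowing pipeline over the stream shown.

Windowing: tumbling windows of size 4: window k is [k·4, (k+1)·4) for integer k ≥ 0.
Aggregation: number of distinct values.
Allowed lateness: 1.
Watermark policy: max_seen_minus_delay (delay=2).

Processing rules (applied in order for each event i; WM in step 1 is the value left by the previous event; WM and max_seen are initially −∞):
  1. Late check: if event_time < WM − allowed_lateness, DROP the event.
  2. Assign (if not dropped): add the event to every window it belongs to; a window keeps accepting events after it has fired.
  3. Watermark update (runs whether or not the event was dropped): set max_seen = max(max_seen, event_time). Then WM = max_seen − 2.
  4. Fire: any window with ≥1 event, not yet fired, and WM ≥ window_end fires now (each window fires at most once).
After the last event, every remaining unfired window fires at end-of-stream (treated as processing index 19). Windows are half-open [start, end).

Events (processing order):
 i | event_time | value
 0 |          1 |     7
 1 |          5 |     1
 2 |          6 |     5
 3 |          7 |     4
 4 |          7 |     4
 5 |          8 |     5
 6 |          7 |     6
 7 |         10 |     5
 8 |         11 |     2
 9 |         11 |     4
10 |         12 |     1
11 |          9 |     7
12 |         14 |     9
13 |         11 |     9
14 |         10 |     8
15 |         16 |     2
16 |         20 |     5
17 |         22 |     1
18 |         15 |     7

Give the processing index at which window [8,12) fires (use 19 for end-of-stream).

i=0 t=1 v=7: → [0,4); WM=-1
i=1 t=5 v=1: → [4,8); WM=3
i=2 t=6 v=5: → [4,8); WM=4; [0,4) fires=1
i=3 t=7 v=4: → [4,8); WM=5
i=4 t=7 v=4: → [4,8); WM=5
i=5 t=8 v=5: → [8,12); WM=6
i=6 t=7 v=6: → [4,8); WM=6
i=7 t=10 v=5: → [8,12); WM=8; [4,8) fires=4
i=8 t=11 v=2: → [8,12); WM=9
i=9 t=11 v=4: → [8,12); WM=9
i=10 t=12 v=1: → [12,16); WM=10
i=11 t=9 v=7: → [8,12); WM=10
i=12 t=14 v=9: → [12,16); WM=12; [8,12) fires=4
i=13 t=11 v=9: → [8,12); WM=12
i=14 t=10 v=8: DROP (t<12-1); WM=12
i=15 t=16 v=2: → [16,20); WM=14
i=16 t=20 v=5: → [20,24); WM=18; [12,16) fires=2
i=17 t=22 v=1: → [20,24); WM=20; [16,20) fires=1
i=18 t=15 v=7: DROP (t<20-1); WM=20

12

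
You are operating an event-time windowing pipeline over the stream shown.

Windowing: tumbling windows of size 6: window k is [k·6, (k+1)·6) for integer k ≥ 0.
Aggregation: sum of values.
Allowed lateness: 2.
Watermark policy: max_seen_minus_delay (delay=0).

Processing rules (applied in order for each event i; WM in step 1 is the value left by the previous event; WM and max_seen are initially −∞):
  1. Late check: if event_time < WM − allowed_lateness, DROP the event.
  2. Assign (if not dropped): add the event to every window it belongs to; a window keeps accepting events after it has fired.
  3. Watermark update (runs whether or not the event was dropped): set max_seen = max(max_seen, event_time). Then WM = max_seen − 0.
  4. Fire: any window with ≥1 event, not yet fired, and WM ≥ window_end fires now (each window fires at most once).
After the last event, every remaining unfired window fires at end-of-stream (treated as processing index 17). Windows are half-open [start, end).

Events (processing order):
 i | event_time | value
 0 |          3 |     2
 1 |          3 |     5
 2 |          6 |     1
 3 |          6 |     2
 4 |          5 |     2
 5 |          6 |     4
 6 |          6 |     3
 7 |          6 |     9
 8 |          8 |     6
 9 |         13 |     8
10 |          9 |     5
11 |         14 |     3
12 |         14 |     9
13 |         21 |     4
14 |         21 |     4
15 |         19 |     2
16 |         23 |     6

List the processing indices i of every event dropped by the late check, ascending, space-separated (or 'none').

10

i=0 t=3 v=2: → [0,6); WM=3
i=1 t=3 v=5: → [0,6); WM=3
i=2 t=6 v=1: → [6,12); WM=6; [0,6) fires=7
i=3 t=6 v=2: → [6,12); WM=6
i=4 t=5 v=2: → [0,6); WM=6
i=5 t=6 v=4: → [6,12); WM=6
i=6 t=6 v=3: → [6,12); WM=6
i=7 t=6 v=9: → [6,12); WM=6
i=8 t=8 v=6: → [6,12); WM=8
i=9 t=13 v=8: → [12,18); WM=13; [6,12) fires=25
i=10 t=9 v=5: DROP (t<13-2); WM=13
i=11 t=14 v=3: → [12,18); WM=14
i=12 t=14 v=9: → [12,18); WM=14
i=13 t=21 v=4: → [18,24); WM=21; [12,18) fires=20
i=14 t=21 v=4: → [18,24); WM=21
i=15 t=19 v=2: → [18,24); WM=21
i=16 t=23 v=6: → [18,24); WM=23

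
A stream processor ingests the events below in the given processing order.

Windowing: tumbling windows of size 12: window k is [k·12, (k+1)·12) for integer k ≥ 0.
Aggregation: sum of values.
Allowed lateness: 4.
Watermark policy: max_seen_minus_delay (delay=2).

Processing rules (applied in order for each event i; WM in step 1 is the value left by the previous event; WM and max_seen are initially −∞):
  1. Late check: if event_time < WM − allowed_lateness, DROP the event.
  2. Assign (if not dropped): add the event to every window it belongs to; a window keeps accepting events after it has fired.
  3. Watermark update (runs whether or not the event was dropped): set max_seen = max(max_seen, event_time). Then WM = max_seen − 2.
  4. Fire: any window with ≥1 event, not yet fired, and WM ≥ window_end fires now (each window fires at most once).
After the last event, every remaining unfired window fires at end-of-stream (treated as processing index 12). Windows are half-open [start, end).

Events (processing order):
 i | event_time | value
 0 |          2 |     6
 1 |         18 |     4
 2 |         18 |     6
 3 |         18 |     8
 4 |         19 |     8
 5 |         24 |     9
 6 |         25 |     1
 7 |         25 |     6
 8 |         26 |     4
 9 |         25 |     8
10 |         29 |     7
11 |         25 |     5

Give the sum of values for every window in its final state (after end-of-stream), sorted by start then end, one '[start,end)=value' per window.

i=0 t=2 v=6: → [0,12); WM=0
i=1 t=18 v=4: → [12,24); WM=16; [0,12) fires=6
i=2 t=18 v=6: → [12,24); WM=16
i=3 t=18 v=8: → [12,24); WM=16
i=4 t=19 v=8: → [12,24); WM=17
i=5 t=24 v=9: → [24,36); WM=22
i=6 t=25 v=1: → [24,36); WM=23
i=7 t=25 v=6: → [24,36); WM=23
i=8 t=26 v=4: → [24,36); WM=24; [12,24) fires=26
i=9 t=25 v=8: → [24,36); WM=24
i=10 t=29 v=7: → [24,36); WM=27
i=11 t=25 v=5: → [24,36); WM=27

[0,12)=6 [12,24)=26 [24,36)=40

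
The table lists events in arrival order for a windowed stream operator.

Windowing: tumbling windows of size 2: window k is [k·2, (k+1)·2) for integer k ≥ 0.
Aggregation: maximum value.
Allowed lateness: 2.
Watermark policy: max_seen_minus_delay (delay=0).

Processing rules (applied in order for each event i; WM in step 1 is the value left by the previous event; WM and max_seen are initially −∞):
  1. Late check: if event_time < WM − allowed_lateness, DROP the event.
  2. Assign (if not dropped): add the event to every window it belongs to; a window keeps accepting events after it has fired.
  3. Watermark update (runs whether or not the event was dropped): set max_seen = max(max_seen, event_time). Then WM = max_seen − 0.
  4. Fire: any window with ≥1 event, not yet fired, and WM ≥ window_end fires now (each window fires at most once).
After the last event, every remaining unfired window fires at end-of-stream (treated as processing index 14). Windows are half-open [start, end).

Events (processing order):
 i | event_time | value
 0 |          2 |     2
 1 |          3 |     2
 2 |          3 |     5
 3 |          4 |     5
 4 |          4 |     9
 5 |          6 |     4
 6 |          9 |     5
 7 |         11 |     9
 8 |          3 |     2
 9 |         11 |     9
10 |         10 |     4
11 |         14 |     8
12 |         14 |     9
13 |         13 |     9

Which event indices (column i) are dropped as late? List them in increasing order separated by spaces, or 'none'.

8

i=0 t=2 v=2: → [2,4); WM=2
i=1 t=3 v=2: → [2,4); WM=3
i=2 t=3 v=5: → [2,4); WM=3
i=3 t=4 v=5: → [4,6); WM=4; [2,4) fires=5
i=4 t=4 v=9: → [4,6); WM=4
i=5 t=6 v=4: → [6,8); WM=6; [4,6) fires=9
i=6 t=9 v=5: → [8,10); WM=9; [6,8) fires=4
i=7 t=11 v=9: → [10,12); WM=11; [8,10) fires=5
i=8 t=3 v=2: DROP (t<11-2); WM=11
i=9 t=11 v=9: → [10,12); WM=11
i=10 t=10 v=4: → [10,12); WM=11
i=11 t=14 v=8: → [14,16); WM=14; [10,12) fires=9
i=12 t=14 v=9: → [14,16); WM=14
i=13 t=13 v=9: → [12,14); WM=14; [12,14) fires=9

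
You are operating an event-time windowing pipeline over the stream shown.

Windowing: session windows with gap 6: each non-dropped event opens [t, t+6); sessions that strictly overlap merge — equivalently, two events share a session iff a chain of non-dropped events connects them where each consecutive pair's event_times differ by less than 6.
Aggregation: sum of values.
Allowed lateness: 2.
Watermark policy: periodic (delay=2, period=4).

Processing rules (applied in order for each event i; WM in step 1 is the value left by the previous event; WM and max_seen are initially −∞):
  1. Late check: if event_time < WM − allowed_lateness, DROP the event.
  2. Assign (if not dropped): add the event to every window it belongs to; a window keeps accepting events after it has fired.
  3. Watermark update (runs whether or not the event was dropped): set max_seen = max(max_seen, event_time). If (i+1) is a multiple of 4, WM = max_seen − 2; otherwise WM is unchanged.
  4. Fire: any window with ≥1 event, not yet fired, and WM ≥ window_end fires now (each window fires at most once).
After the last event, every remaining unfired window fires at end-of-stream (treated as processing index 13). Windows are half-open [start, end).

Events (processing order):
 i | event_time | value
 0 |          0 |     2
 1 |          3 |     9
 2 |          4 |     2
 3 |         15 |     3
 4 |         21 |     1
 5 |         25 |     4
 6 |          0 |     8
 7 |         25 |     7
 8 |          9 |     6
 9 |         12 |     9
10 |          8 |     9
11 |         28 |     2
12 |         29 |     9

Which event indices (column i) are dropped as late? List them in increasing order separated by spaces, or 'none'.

6 8 9 10

i=0 t=0 v=2: → [0,6); WM=−∞
i=1 t=3 v=9: → [0,9); WM=−∞
i=2 t=4 v=2: → [0,10); WM=−∞
i=3 t=15 v=3: → [15,21); WM=13
i=4 t=21 v=1: → [21,27); WM=13
i=5 t=25 v=4: → [21,31); WM=13
i=6 t=0 v=8: DROP (t<13-2); WM=13
i=7 t=25 v=7: → [21,31); WM=23
i=8 t=9 v=6: DROP (t<23-2); WM=23
i=9 t=12 v=9: DROP (t<23-2); WM=23
i=10 t=8 v=9: DROP (t<23-2); WM=23
i=11 t=28 v=2: → [21,34); WM=26
i=12 t=29 v=9: → [21,35); WM=26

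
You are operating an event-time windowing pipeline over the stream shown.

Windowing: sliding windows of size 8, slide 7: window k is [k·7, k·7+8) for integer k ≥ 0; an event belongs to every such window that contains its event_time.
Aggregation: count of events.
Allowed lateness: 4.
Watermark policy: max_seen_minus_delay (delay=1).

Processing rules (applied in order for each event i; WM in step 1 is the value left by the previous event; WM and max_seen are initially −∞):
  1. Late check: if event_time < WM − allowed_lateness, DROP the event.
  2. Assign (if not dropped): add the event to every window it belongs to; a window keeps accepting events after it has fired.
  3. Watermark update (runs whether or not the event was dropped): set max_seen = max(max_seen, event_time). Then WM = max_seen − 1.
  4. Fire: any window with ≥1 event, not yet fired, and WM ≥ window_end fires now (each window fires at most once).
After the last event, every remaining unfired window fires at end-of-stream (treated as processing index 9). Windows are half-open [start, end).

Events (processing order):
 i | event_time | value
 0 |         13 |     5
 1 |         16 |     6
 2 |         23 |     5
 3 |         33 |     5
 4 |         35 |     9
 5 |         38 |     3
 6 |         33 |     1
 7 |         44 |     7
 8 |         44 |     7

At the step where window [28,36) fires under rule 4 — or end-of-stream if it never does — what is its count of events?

i=0 t=13 v=5: → [7,15); WM=12
i=1 t=16 v=6: → [14,22); WM=15; [7,15) fires=1
i=2 t=23 v=5: → [21,29); WM=22; [14,22) fires=1
i=3 t=33 v=5: → [28,36); WM=32; [21,29) fires=1
i=4 t=35 v=9: → [35,43),[28,36); WM=34
i=5 t=38 v=3: → [35,43); WM=37; [28,36) fires=2
i=6 t=33 v=1: → [28,36); WM=37
i=7 t=44 v=7: → [42,50); WM=43; [35,43) fires=2
i=8 t=44 v=7: → [42,50); WM=43

2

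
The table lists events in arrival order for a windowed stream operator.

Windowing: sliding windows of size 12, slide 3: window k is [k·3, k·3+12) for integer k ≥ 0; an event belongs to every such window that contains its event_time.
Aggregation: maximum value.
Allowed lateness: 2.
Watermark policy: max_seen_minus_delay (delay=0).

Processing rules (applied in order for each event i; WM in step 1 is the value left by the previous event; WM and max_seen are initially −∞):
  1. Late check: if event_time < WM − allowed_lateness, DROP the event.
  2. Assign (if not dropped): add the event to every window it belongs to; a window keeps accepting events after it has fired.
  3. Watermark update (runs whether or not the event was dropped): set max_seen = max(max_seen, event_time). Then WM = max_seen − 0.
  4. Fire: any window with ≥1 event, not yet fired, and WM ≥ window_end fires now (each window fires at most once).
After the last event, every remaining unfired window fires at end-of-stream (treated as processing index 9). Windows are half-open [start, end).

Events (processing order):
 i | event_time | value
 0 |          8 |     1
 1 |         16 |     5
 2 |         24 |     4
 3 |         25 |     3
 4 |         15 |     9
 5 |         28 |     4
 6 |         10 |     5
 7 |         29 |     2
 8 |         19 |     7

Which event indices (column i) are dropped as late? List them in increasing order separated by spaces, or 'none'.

4 6 8

i=0 t=8 v=1: → [6,18),[3,15),[0,12); WM=8
i=1 t=16 v=5: → [15,27),[12,24),[9,21),[6,18); WM=16; [0,12) fires=1 [3,15) fires=1
i=2 t=24 v=4: → [24,36),[21,33),[18,30),[15,27); WM=24; [6,18) fires=5 [9,21) fires=5 [12,24) fires=5
i=3 t=25 v=3: → [24,36),[21,33),[18,30),[15,27); WM=25
i=4 t=15 v=9: DROP (t<25-2); WM=25
i=5 t=28 v=4: → [27,39),[24,36),[21,33),[18,30); WM=28; [15,27) fires=5
i=6 t=10 v=5: DROP (t<28-2); WM=28
i=7 t=29 v=2: → [27,39),[24,36),[21,33),[18,30); WM=29
i=8 t=19 v=7: DROP (t<29-2); WM=29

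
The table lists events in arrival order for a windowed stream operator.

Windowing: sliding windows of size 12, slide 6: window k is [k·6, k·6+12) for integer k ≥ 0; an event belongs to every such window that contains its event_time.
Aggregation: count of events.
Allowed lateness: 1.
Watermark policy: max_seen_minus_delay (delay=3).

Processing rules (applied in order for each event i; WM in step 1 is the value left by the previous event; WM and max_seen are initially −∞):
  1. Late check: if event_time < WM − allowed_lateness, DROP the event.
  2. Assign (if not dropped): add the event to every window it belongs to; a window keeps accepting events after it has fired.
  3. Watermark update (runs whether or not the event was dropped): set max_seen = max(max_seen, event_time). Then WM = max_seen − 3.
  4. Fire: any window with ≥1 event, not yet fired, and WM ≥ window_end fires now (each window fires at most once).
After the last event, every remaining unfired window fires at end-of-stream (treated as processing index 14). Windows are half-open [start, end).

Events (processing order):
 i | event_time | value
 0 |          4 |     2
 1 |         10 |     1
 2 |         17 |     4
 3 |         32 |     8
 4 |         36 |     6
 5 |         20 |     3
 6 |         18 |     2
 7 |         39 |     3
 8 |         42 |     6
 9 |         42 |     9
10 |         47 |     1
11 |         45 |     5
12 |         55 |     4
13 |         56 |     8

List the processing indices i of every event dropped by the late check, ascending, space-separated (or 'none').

5 6

i=0 t=4 v=2: → [0,12); WM=1
i=1 t=10 v=1: → [6,18),[0,12); WM=7
i=2 t=17 v=4: → [12,24),[6,18); WM=14; [0,12) fires=2
i=3 t=32 v=8: → [30,42),[24,36); WM=29; [6,18) fires=2 [12,24) fires=1
i=4 t=36 v=6: → [36,48),[30,42); WM=33
i=5 t=20 v=3: DROP (t<33-1); WM=33
i=6 t=18 v=2: DROP (t<33-1); WM=33
i=7 t=39 v=3: → [36,48),[30,42); WM=36; [24,36) fires=1
i=8 t=42 v=6: → [42,54),[36,48); WM=39
i=9 t=42 v=9: → [42,54),[36,48); WM=39
i=10 t=47 v=1: → [42,54),[36,48); WM=44; [30,42) fires=3
i=11 t=45 v=5: → [42,54),[36,48); WM=44
i=12 t=55 v=4: → [54,66),[48,60); WM=52; [36,48) fires=6
i=13 t=56 v=8: → [54,66),[48,60); WM=53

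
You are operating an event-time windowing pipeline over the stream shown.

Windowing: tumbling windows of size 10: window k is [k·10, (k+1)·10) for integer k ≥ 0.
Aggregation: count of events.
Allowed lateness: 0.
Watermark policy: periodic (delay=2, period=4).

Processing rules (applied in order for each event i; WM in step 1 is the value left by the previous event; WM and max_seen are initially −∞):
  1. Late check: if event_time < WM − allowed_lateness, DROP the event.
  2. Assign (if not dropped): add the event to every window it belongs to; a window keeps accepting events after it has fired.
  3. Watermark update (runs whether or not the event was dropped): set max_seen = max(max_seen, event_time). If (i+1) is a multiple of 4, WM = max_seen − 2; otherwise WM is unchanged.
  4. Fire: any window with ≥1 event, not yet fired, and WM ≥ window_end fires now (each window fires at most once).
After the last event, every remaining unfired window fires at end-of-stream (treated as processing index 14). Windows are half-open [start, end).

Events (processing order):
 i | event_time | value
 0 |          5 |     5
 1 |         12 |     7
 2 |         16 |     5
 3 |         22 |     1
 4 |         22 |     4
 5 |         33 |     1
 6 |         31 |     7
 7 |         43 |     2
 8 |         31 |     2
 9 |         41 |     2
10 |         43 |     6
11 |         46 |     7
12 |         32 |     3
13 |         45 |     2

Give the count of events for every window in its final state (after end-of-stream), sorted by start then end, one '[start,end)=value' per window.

[0,10)=1 [10,20)=2 [20,30)=2 [30,40)=2 [40,50)=5

i=0 t=5 v=5: → [0,10); WM=−∞
i=1 t=12 v=7: → [10,20); WM=−∞
i=2 t=16 v=5: → [10,20); WM=−∞
i=3 t=22 v=1: → [20,30); WM=20; [0,10) fires=1 [10,20) fires=2
i=4 t=22 v=4: → [20,30); WM=20
i=5 t=33 v=1: → [30,40); WM=20
i=6 t=31 v=7: → [30,40); WM=20
i=7 t=43 v=2: → [40,50); WM=41; [20,30) fires=2 [30,40) fires=2
i=8 t=31 v=2: DROP (t<41-0); WM=41
i=9 t=41 v=2: → [40,50); WM=41
i=10 t=43 v=6: → [40,50); WM=41
i=11 t=46 v=7: → [40,50); WM=44
i=12 t=32 v=3: DROP (t<44-0); WM=44
i=13 t=45 v=2: → [40,50); WM=44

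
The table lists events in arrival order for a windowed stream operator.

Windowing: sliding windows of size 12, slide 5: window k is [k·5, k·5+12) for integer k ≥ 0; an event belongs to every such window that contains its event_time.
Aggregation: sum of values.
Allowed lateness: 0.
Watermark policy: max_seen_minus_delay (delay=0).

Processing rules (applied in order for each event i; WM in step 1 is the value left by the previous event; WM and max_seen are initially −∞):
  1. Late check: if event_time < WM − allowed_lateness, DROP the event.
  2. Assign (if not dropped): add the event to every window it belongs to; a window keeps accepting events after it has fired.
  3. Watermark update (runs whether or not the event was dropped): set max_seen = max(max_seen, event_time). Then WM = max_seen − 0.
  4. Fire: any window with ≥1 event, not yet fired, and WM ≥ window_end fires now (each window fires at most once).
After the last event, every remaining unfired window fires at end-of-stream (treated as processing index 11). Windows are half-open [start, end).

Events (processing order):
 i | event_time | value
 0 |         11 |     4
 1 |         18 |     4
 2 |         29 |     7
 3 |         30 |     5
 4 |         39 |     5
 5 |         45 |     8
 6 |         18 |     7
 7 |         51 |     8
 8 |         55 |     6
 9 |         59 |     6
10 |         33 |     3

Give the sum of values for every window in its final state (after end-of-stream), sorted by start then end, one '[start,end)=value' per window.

i=0 t=11 v=4: → [10,22),[5,17),[0,12); WM=11
i=1 t=18 v=4: → [15,27),[10,22); WM=18; [0,12) fires=4 [5,17) fires=4
i=2 t=29 v=7: → [25,37),[20,32); WM=29; [10,22) fires=8 [15,27) fires=4
i=3 t=30 v=5: → [30,42),[25,37),[20,32); WM=30
i=4 t=39 v=5: → [35,47),[30,42); WM=39; [20,32) fires=12 [25,37) fires=12
i=5 t=45 v=8: → [45,57),[40,52),[35,47); WM=45; [30,42) fires=10
i=6 t=18 v=7: DROP (t<45-0); WM=45
i=7 t=51 v=8: → [50,62),[45,57),[40,52); WM=51; [35,47) fires=13
i=8 t=55 v=6: → [55,67),[50,62),[45,57); WM=55; [40,52) fires=16
i=9 t=59 v=6: → [55,67),[50,62); WM=59; [45,57) fires=22
i=10 t=33 v=3: DROP (t<59-0); WM=59

[0,12)=4 [5,17)=4 [10,22)=8 [15,27)=4 [20,32)=12 [25,37)=12 [30,42)=10 [35,47)=13 [40,52)=16 [45,57)=22 [50,62)=20 [55,67)=12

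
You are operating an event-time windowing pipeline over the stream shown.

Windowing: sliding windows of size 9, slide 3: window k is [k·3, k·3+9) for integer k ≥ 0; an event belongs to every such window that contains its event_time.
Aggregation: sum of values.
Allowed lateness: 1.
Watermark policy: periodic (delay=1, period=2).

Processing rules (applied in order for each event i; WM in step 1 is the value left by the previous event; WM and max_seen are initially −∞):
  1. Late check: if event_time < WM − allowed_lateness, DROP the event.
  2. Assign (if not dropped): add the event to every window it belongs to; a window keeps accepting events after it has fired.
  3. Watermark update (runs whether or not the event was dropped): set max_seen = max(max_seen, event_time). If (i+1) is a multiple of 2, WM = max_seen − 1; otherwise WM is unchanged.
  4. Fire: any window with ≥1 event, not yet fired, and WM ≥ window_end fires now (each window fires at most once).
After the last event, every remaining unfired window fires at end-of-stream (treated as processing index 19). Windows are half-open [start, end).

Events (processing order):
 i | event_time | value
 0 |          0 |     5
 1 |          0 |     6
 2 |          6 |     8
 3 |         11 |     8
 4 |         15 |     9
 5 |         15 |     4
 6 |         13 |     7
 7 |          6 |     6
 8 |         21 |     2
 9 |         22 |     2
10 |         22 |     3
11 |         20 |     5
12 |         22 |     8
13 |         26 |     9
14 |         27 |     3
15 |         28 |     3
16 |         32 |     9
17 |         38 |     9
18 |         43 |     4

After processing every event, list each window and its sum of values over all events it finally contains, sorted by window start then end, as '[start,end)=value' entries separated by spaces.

i=0 t=0 v=5: → [0,9); WM=−∞
i=1 t=0 v=6: → [0,9); WM=-1
i=2 t=6 v=8: → [6,15),[3,12),[0,9); WM=-1
i=3 t=11 v=8: → [9,18),[6,15),[3,12); WM=10; [0,9) fires=19
i=4 t=15 v=9: → [15,24),[12,21),[9,18); WM=10
i=5 t=15 v=4: → [15,24),[12,21),[9,18); WM=14; [3,12) fires=16
i=6 t=13 v=7: → [12,21),[9,18),[6,15); WM=14
i=7 t=6 v=6: DROP (t<14-1); WM=14
i=8 t=21 v=2: → [21,30),[18,27),[15,24); WM=14
i=9 t=22 v=2: → [21,30),[18,27),[15,24); WM=21; [6,15) fires=23 [9,18) fires=28 [12,21) fires=20
i=10 t=22 v=3: → [21,30),[18,27),[15,24); WM=21
i=11 t=20 v=5: → [18,27),[15,24),[12,21); WM=21
i=12 t=22 v=8: → [21,30),[18,27),[15,24); WM=21
i=13 t=26 v=9: → [24,33),[21,30),[18,27); WM=25; [15,24) fires=33
i=14 t=27 v=3: → [27,36),[24,33),[21,30); WM=25
i=15 t=28 v=3: → [27,36),[24,33),[21,30); WM=27; [18,27) fires=29
i=16 t=32 v=9: → [30,39),[27,36),[24,33); WM=27
i=17 t=38 v=9: → [36,45),[33,42),[30,39); WM=37; [21,30) fires=30 [24,33) fires=24 [27,36) fires=15
i=18 t=43 v=4: → [42,51),[39,48),[36,45); WM=37

[0,9)=19 [3,12)=16 [6,15)=23 [9,18)=28 [12,21)=25 [15,24)=33 [18,27)=29 [21,30)=30 [24,33)=24 [27,36)=15 [30,39)=18 [33,42)=9 [36,45)=13 [39,48)=4 [42,51)=4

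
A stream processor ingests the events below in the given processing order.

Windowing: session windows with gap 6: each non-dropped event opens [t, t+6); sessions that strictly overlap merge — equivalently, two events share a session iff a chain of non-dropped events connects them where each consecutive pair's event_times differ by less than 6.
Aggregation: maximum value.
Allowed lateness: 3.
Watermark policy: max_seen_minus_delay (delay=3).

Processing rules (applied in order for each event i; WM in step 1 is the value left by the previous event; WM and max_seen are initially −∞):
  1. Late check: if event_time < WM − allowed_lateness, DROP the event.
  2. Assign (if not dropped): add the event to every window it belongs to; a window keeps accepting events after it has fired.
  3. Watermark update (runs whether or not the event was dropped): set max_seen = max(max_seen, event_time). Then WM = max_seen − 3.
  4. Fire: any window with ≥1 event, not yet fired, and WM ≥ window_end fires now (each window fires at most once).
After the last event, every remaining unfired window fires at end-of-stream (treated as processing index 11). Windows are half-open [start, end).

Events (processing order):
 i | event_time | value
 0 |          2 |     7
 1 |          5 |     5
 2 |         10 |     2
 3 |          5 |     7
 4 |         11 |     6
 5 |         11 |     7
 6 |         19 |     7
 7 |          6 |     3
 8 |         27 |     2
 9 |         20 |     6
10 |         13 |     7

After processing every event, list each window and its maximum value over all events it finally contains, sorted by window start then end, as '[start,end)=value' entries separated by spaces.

i=0 t=2 v=7: → [2,8); WM=-1
i=1 t=5 v=5: → [2,11); WM=2
i=2 t=10 v=2: → [2,16); WM=7
i=3 t=5 v=7: → [2,16); WM=7
i=4 t=11 v=6: → [2,17); WM=8
i=5 t=11 v=7: → [2,17); WM=8
i=6 t=19 v=7: → [19,25); WM=16
i=7 t=6 v=3: DROP (t<16-3); WM=16
i=8 t=27 v=2: → [27,33); WM=24
i=9 t=20 v=6: DROP (t<24-3); WM=24
i=10 t=13 v=7: DROP (t<24-3); WM=24

[2,17)=7 [19,25)=7 [27,33)=2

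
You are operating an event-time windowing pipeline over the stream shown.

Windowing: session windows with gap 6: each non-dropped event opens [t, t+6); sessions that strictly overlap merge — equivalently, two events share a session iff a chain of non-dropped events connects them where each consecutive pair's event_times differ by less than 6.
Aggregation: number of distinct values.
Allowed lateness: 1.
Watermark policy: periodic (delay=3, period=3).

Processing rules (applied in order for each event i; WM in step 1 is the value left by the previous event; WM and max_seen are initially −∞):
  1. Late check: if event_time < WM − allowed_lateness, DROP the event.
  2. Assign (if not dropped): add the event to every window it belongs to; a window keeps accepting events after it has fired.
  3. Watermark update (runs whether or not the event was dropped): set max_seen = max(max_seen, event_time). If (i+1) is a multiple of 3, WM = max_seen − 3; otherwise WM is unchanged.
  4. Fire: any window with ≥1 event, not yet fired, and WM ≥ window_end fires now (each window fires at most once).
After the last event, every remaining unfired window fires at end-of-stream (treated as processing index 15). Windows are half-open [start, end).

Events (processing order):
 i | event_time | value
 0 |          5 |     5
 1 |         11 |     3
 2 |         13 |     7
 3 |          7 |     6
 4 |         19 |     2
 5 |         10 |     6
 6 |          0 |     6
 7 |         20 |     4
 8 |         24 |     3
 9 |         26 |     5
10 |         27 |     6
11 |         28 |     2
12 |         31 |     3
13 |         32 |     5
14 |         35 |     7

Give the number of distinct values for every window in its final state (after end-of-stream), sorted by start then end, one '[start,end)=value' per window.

i=0 t=5 v=5: → [5,11); WM=−∞
i=1 t=11 v=3: → [11,17); WM=−∞
i=2 t=13 v=7: → [11,19); WM=10
i=3 t=7 v=6: DROP (t<10-1); WM=10
i=4 t=19 v=2: → [19,25); WM=10
i=5 t=10 v=6: → [5,19); WM=16
i=6 t=0 v=6: DROP (t<16-1); WM=16
i=7 t=20 v=4: → [19,26); WM=16
i=8 t=24 v=3: → [19,30); WM=21
i=9 t=26 v=5: → [19,32); WM=21
i=10 t=27 v=6: → [19,33); WM=21
i=11 t=28 v=2: → [19,34); WM=25
i=12 t=31 v=3: → [19,37); WM=25
i=13 t=32 v=5: → [19,38); WM=25
i=14 t=35 v=7: → [19,41); WM=32

[5,19)=4 [19,41)=6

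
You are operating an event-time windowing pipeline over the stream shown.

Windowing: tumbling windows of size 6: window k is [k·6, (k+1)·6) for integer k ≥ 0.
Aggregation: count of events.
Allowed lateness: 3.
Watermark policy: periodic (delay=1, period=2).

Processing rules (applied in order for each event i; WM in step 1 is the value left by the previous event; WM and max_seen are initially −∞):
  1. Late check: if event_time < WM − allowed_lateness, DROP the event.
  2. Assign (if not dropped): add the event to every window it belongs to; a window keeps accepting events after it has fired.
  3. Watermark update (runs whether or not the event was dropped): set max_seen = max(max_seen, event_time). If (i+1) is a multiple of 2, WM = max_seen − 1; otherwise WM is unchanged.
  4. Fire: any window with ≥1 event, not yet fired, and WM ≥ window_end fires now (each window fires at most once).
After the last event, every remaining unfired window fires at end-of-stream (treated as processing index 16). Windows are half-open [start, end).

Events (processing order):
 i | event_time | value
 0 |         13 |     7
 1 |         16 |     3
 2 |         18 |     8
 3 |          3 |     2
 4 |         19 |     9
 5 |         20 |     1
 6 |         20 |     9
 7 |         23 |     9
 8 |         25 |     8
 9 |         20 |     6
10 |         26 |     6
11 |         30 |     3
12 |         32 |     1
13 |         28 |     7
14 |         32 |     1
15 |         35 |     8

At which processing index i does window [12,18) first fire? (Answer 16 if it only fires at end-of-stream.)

5

i=0 t=13 v=7: → [12,18); WM=−∞
i=1 t=16 v=3: → [12,18); WM=15
i=2 t=18 v=8: → [18,24); WM=15
i=3 t=3 v=2: DROP (t<15-3); WM=17
i=4 t=19 v=9: → [18,24); WM=17
i=5 t=20 v=1: → [18,24); WM=19; [12,18) fires=2
i=6 t=20 v=9: → [18,24); WM=19
i=7 t=23 v=9: → [18,24); WM=22
i=8 t=25 v=8: → [24,30); WM=22
i=9 t=20 v=6: → [18,24); WM=24; [18,24) fires=6
i=10 t=26 v=6: → [24,30); WM=24
i=11 t=30 v=3: → [30,36); WM=29
i=12 t=32 v=1: → [30,36); WM=29
i=13 t=28 v=7: → [24,30); WM=31; [24,30) fires=3
i=14 t=32 v=1: → [30,36); WM=31
i=15 t=35 v=8: → [30,36); WM=34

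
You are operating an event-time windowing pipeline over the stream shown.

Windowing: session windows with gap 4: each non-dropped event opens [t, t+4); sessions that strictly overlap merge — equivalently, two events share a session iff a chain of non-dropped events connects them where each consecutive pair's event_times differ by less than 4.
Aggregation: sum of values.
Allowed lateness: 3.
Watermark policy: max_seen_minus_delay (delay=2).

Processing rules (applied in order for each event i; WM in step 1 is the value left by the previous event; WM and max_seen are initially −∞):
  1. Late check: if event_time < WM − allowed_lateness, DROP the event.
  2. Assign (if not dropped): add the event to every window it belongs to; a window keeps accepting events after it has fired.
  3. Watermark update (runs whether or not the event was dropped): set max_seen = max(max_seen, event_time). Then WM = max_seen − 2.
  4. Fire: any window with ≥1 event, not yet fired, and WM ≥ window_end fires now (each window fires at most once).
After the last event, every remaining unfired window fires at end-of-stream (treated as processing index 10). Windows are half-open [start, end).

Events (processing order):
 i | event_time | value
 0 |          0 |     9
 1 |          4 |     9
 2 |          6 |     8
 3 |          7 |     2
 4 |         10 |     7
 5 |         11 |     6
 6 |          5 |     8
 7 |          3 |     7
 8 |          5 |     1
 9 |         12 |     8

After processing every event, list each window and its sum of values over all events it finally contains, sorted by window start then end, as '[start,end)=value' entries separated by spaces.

i=0 t=0 v=9: → [0,4); WM=-2
i=1 t=4 v=9: → [4,8); WM=2
i=2 t=6 v=8: → [4,10); WM=4
i=3 t=7 v=2: → [4,11); WM=5
i=4 t=10 v=7: → [4,14); WM=8
i=5 t=11 v=6: → [4,15); WM=9
i=6 t=5 v=8: DROP (t<9-3); WM=9
i=7 t=3 v=7: DROP (t<9-3); WM=9
i=8 t=5 v=1: DROP (t<9-3); WM=9
i=9 t=12 v=8: → [4,16); WM=10

[0,4)=9 [4,16)=40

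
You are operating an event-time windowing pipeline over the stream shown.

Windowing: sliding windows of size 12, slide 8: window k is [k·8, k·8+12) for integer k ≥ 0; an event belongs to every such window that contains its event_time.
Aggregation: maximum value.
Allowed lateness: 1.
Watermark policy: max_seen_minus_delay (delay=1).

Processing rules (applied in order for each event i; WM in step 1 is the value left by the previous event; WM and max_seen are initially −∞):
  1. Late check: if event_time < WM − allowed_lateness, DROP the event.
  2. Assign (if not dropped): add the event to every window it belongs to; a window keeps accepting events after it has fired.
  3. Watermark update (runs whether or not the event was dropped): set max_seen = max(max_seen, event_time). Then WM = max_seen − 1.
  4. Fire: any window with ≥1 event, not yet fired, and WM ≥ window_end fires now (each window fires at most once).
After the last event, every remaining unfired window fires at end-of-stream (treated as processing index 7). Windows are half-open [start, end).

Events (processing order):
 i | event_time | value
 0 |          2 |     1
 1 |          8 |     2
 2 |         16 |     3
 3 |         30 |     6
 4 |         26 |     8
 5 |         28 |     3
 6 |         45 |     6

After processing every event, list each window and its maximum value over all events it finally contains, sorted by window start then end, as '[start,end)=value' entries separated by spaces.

[0,12)=2 [8,20)=3 [16,28)=3 [24,36)=6 [40,52)=6

i=0 t=2 v=1: → [0,12); WM=1
i=1 t=8 v=2: → [8,20),[0,12); WM=7
i=2 t=16 v=3: → [16,28),[8,20); WM=15; [0,12) fires=2
i=3 t=30 v=6: → [24,36); WM=29; [8,20) fires=3 [16,28) fires=3
i=4 t=26 v=8: DROP (t<29-1); WM=29
i=5 t=28 v=3: → [24,36); WM=29
i=6 t=45 v=6: → [40,52); WM=44; [24,36) fires=6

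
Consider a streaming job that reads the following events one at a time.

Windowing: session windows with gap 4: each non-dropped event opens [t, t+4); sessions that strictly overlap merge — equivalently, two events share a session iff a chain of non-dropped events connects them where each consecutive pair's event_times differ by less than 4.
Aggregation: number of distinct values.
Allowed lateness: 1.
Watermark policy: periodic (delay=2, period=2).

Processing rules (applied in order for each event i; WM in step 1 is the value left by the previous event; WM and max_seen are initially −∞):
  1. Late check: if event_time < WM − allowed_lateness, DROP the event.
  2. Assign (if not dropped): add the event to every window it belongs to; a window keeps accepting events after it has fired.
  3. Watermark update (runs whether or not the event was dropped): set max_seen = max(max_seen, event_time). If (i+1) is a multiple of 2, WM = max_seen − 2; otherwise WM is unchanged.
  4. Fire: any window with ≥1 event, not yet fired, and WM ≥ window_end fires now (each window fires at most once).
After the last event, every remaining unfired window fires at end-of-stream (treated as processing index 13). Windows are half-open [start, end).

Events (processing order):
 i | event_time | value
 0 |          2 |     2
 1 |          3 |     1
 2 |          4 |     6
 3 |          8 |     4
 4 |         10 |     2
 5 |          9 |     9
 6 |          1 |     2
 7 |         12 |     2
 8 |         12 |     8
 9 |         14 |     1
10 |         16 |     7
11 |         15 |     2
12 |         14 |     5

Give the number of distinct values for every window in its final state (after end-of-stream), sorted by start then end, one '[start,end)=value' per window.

[2,8)=3 [8,20)=7

i=0 t=2 v=2: → [2,6); WM=−∞
i=1 t=3 v=1: → [2,7); WM=1
i=2 t=4 v=6: → [2,8); WM=1
i=3 t=8 v=4: → [8,12); WM=6
i=4 t=10 v=2: → [8,14); WM=6
i=5 t=9 v=9: → [8,14); WM=8
i=6 t=1 v=2: DROP (t<8-1); WM=8
i=7 t=12 v=2: → [8,16); WM=10
i=8 t=12 v=8: → [8,16); WM=10
i=9 t=14 v=1: → [8,18); WM=12
i=10 t=16 v=7: → [8,20); WM=12
i=11 t=15 v=2: → [8,20); WM=14
i=12 t=14 v=5: → [8,20); WM=14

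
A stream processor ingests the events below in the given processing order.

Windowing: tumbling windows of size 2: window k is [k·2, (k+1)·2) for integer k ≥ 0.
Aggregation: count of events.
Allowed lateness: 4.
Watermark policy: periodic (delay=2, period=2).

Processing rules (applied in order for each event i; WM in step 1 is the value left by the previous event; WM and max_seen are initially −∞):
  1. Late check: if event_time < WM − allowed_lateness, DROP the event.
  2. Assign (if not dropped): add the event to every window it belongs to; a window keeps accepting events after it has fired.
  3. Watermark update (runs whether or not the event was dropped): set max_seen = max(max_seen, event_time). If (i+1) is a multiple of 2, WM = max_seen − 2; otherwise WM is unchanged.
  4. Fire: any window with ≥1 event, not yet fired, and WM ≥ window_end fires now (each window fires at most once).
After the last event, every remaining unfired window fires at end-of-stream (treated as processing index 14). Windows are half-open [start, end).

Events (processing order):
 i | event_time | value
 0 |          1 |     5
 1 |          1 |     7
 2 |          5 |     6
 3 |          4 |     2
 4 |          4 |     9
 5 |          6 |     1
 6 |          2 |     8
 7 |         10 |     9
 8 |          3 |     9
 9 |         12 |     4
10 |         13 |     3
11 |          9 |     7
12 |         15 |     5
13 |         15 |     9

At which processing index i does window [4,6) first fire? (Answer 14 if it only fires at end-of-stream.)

i=0 t=1 v=5: → [0,2); WM=−∞
i=1 t=1 v=7: → [0,2); WM=-1
i=2 t=5 v=6: → [4,6); WM=-1
i=3 t=4 v=2: → [4,6); WM=3; [0,2) fires=2
i=4 t=4 v=9: → [4,6); WM=3
i=5 t=6 v=1: → [6,8); WM=4
i=6 t=2 v=8: → [2,4); WM=4; [2,4) fires=1
i=7 t=10 v=9: → [10,12); WM=8; [4,6) fires=3 [6,8) fires=1
i=8 t=3 v=9: DROP (t<8-4); WM=8
i=9 t=12 v=4: → [12,14); WM=10
i=10 t=13 v=3: → [12,14); WM=10
i=11 t=9 v=7: → [8,10); WM=11; [8,10) fires=1
i=12 t=15 v=5: → [14,16); WM=11
i=13 t=15 v=9: → [14,16); WM=13; [10,12) fires=1

7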